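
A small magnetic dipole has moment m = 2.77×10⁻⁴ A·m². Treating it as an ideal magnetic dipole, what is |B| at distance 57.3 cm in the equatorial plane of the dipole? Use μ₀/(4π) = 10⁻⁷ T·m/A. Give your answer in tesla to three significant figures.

In the equatorial plane B = (μ₀/4π)·m/r³ (half the axial value).
B = (10⁻⁷)·(2.77×10⁻⁴) / (0.573)³ = 1.472×10⁻¹⁰ T.

B ≈ 1.47×10⁻¹⁰ T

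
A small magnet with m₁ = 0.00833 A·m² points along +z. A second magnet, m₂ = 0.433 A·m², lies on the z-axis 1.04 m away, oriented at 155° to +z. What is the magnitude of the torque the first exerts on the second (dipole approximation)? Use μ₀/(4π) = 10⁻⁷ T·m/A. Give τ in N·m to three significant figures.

τ ≈ 2.71×10⁻¹⁰ N·m

Dipole B is on the axis of dipole A, so B₁ there is axial: B₁ = (μ₀/4π)·2m₁/r³ along +z.
B₁ = 2(10⁻⁷)(0.00833)/(1.04)³ = 1.481×10⁻⁹ T.
τ = m₂ B₁ sinθ.
τ = (0.433)(1.481×10⁻⁹)·sin155° = 2.710×10⁻¹⁰ N·m.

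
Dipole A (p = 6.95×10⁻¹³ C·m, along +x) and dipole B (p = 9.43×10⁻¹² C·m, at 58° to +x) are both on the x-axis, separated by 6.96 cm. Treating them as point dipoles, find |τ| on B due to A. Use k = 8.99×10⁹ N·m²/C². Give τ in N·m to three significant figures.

The second dipole sits on the axis of the first, so the field there is axial: E₁ = 2kp₁/r³ along +x.
E₁ = 2(8.99×10⁹)(6.95×10⁻¹³)/(0.0696)³ = 37.06 N/C.
Torque on the second dipole: τ = p₂ E₁ sinθ.
τ = (9.43×10⁻¹²)(37.06)·sin58° = 2.964×10⁻¹⁰ N·m.

τ ≈ 2.96×10⁻¹⁰ N·m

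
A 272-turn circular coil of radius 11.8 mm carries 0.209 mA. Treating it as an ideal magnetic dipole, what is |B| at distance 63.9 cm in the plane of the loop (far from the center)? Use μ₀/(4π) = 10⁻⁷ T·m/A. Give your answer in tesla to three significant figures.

m = NIA = NIπa² = 272·(2.09×10⁻⁴)·π·(0.0118)² = 2.487×10⁻⁵ A·m².
In the equatorial plane B = (μ₀/4π)·m/r³ (half the axial value).
B = (10⁻⁷)·(2.487×10⁻⁵) / (0.639)³ = 9.532×10⁻¹² T.

B ≈ 9.53×10⁻¹² T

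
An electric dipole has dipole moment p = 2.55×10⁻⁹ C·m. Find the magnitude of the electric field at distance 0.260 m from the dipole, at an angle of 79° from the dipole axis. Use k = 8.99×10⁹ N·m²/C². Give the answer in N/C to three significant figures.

E ≈ 1370 N/C

At angle θ the dipole field magnitude is E = (kp/r³)·√(1 + 3cos²θ).
kp/r³ = (8.99×10⁹)(2.55×10⁻⁹) / (0.260)³ = 1304 N/C.
√(1 + 3cos²79°) = √(1 + 3·0.0364) = √1.1092 ≈ 1.0532.
E ≈ 1304 × 1.053 = 1374 N/C.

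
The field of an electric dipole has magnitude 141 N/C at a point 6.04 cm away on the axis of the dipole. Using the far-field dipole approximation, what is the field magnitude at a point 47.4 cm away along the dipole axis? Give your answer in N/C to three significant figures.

Dipole fields scale as 1/r³ in the far field; the geometry is the same at both points.
E₂ = E₁ · (r₁/r₂)³ = 141 · (6.04/47.4)³.
(r₁/r₂)³ = (0.1274)³ = 0.002069.
E₂ ≈ 0.2917 N/C.

E ≈ 0.292 N/C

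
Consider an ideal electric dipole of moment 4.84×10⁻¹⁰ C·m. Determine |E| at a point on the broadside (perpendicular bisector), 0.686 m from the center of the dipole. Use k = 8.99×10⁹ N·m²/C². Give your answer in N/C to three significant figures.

In the equatorial plane E = kp/r³.
E = (8.99×10⁹)(4.84×10⁻¹⁰) / (0.686)³ = 13.48 N/C.

E ≈ 13.5 N/C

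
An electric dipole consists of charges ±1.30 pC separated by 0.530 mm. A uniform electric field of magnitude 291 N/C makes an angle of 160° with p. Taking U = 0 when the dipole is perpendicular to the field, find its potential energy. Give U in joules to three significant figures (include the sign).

Dipole moment p = qd = (1.30×10⁻¹² C)(5.30×10⁻⁴ m) = 6.89×10⁻¹⁶ C·m.
U = −p·E = −pE cosθ.
U = −(6.89×10⁻¹⁶)(291)·cos160° = 1.884×10⁻¹³ J.

U ≈ 1.88×10⁻¹³ J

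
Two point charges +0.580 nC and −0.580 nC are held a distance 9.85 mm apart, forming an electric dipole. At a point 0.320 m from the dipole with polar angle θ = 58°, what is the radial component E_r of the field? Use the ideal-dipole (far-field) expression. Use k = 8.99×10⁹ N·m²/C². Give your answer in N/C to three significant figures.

Dipole moment p = qd = (5.80×10⁻¹⁰ C)(0.00985 m) = 5.713×10⁻¹² C·m.
For a dipole, E_r = (2kp cosθ)/r³.
kp/r³ = (8.99×10⁹)(5.713×10⁻¹²)/(0.320)³ = 1.567 N/C.
E_r = 2·1.567·cos58° = 1.661 N/C.

E_r ≈ 1.66 N/C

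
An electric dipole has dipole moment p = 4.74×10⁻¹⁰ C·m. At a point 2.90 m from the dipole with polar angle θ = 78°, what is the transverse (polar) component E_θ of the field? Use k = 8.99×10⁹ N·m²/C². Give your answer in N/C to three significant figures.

For a dipole, E_θ = (kp sinθ)/r³.
kp/r³ = (8.99×10⁹)(4.74×10⁻¹⁰)/(2.90)³ = 0.1747 N/C.
E_θ = 0.1747·sin78° = 0.1709 N/C.

E_θ ≈ 0.171 N/C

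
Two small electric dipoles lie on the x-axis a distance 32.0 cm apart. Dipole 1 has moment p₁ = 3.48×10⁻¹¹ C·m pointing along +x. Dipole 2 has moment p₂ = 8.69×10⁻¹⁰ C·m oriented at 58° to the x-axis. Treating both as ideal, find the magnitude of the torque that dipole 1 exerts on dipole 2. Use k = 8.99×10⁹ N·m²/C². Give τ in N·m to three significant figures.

τ ≈ 1.41×10⁻⁸ N·m

The second dipole sits on the axis of the first, so the field there is axial: E₁ = 2kp₁/r³ along +x.
E₁ = 2(8.99×10⁹)(3.48×10⁻¹¹)/(0.320)³ = 19.09 N/C.
Torque on the second dipole: τ = p₂ E₁ sinθ.
τ = (8.69×10⁻¹⁰)(19.09)·sin58° = 1.407×10⁻⁸ N·m.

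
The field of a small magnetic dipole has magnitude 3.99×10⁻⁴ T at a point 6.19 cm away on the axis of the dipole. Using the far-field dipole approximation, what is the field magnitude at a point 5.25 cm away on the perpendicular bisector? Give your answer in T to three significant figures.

B ≈ 3.27×10⁻⁴ T

Dipole fields scale as 1/r³ in the far field.
The axial field is twice the equatorial field at the same r, so the geometry factor is 1/2.
B₂ = B₁ · (1/2) · (r₁/r₂)³ = 3.99×10⁻⁴ · 0.5 · (6.19/5.25)³.
(r₁/r₂)³ = (1.179)³ = 1.639.
B₂ ≈ 3.270×10⁻⁴ T.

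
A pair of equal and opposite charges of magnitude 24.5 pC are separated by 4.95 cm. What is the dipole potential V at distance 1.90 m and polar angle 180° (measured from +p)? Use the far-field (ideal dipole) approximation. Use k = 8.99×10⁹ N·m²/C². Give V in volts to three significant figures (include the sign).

V ≈ -0.00302 V

Dipole moment p = qd = (2.45×10⁻¹¹ C)(0.0495 m) = 1.213×10⁻¹² C·m.
The dipole potential is V = kp cosθ / r².
V = (8.99×10⁹)(1.213×10⁻¹²)·cos180° / (1.90)² = -0.003021 V.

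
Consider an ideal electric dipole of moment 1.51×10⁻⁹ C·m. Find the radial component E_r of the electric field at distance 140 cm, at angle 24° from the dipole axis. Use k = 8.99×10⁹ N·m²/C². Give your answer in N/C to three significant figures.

For a dipole, E_r = (2kp cosθ)/r³.
kp/r³ = (8.99×10⁹)(1.51×10⁻⁹)/(1.40)³ = 4.947 N/C.
E_r = 2·4.947·cos24° = 9.039 N/C.

E_r ≈ 9.04 N/C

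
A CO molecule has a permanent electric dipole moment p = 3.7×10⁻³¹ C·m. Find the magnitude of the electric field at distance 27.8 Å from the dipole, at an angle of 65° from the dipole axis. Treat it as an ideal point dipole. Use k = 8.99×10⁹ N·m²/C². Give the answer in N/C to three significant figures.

At angle θ the dipole field magnitude is E = (kp/r³)·√(1 + 3cos²θ).
kp/r³ = (8.99×10⁹)(3.70×10⁻³¹) / (2.78×10⁻⁹)³ = 1.548×10⁵ N/C.
√(1 + 3cos²65°) = √(1 + 3·0.1786) = √1.5358 ≈ 1.2393.
E ≈ 1.548×10⁵ × 1.239 = 1.919×10⁵ N/C.

E ≈ 1.92×10⁵ N/C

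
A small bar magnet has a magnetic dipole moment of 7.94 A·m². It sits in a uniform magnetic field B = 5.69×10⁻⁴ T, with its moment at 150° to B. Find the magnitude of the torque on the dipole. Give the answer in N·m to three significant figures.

Torque on a magnetic dipole: τ = mB sinθ.
τ = (7.94)(5.69×10⁻⁴)·sin150° = 0.002259 N·m.

τ ≈ 0.00226 N·m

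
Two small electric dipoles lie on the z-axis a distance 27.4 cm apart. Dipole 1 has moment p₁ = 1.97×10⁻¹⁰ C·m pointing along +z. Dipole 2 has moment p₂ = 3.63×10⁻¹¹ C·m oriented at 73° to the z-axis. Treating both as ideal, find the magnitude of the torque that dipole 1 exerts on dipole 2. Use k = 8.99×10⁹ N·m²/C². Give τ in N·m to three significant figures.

The second dipole sits on the axis of the first, so the field there is axial: E₁ = 2kp₁/r³ along +z.
E₁ = 2(8.99×10⁹)(1.97×10⁻¹⁰)/(0.274)³ = 172.2 N/C.
Torque on the second dipole: τ = p₂ E₁ sinθ.
τ = (3.63×10⁻¹¹)(172.2)·sin73° = 5.977×10⁻⁹ N·m.

τ ≈ 5.98×10⁻⁹ N·m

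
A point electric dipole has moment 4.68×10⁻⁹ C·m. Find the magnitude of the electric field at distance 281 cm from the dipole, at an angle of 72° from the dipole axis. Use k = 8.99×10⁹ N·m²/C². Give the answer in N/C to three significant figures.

At angle θ the dipole field magnitude is E = (kp/r³)·√(1 + 3cos²θ).
kp/r³ = (8.99×10⁹)(4.68×10⁻⁹) / (2.81)³ = 1.896 N/C.
√(1 + 3cos²72°) = √(1 + 3·0.0955) = √1.2865 ≈ 1.1342.
E ≈ 1.896 × 1.134 = 2.151 N/C.

E ≈ 2.15 N/C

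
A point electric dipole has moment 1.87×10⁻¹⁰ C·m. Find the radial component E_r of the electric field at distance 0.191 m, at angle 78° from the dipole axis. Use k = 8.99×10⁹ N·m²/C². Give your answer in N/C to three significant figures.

For a dipole, E_r = (2kp cosθ)/r³.
kp/r³ = (8.99×10⁹)(1.87×10⁻¹⁰)/(0.191)³ = 241.3 N/C.
E_r = 2·241.3·cos78° = 100.3 N/C.

E_r ≈ 100 N/C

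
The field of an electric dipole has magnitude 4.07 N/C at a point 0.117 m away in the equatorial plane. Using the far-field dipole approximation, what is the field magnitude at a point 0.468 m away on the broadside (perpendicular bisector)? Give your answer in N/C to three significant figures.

E ≈ 0.0636 N/C

Dipole fields scale as 1/r³ in the far field; the geometry is the same at both points.
E₂ = E₁ · (r₁/r₂)³ = 4.07 · (0.117/0.468)³.
(r₁/r₂)³ = (0.25)³ = 0.01562.
E₂ ≈ 0.06359 N/C.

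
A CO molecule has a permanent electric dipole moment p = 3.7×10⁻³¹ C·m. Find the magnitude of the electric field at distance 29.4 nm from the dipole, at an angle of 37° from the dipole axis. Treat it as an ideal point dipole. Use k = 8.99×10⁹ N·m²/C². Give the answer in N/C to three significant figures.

At angle θ the dipole field magnitude is E = (kp/r³)·√(1 + 3cos²θ).
kp/r³ = (8.99×10⁹)(3.70×10⁻³¹) / (2.94×10⁻⁸)³ = 130.9 N/C.
√(1 + 3cos²37°) = √(1 + 3·0.6378) = √2.9135 ≈ 1.7069.
E ≈ 130.9 × 1.707 = 223.4 N/C.

E ≈ 223 N/C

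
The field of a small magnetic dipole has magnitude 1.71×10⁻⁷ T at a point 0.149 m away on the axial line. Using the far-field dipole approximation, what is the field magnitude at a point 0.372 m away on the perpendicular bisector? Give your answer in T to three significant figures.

B ≈ 5.49×10⁻⁹ T

Dipole fields scale as 1/r³ in the far field.
The axial field is twice the equatorial field at the same r, so the geometry factor is 1/2.
B₂ = B₁ · (1/2) · (r₁/r₂)³ = 1.71×10⁻⁷ · 0.5 · (0.149/0.372)³.
(r₁/r₂)³ = (0.4005)³ = 0.06426.
B₂ ≈ 5.494×10⁻⁹ T.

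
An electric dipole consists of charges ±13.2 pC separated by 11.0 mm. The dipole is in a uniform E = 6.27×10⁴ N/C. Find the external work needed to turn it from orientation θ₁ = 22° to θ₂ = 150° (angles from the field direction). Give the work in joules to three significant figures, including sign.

W ≈ 1.63×10⁻⁸ J

Dipole moment p = qd = (1.32×10⁻¹¹ C)(0.0110 m) = 1.452×10⁻¹³ C·m.
W_ext = ΔU = U(θ₂) − U(θ₁) = −pE cosθ₂ − (−pE cosθ₁) = pE(cosθ₁ − cosθ₂).
W = (1.452×10⁻¹³)(6.27×10⁴)·(cos22° − cos150°) = (9.104×10⁻⁹)·(+1.7932) = 1.633×10⁻⁸ J.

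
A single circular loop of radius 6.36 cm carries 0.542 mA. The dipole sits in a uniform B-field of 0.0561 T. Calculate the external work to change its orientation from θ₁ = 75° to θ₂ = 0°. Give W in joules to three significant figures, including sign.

W ≈ -2.86×10⁻⁷ J

Magnetic moment m = IA = Iπa² = (5.42×10⁻⁴)·π·(0.0636)² = 6.888×10⁻⁶ A·m².
W_ext = ΔU = −mB cosθ₂ + mB cosθ₁ = mB(cosθ₁ − cosθ₂).
W = (6.888×10⁻⁶)(0.0561)·(cos75° − cos0°) = (3.864×10⁻⁷)·(-0.7412) = -2.864×10⁻⁷ J.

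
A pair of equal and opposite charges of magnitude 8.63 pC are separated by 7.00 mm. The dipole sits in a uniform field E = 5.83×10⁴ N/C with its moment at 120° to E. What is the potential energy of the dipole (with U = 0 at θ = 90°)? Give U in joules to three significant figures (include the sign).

Dipole moment p = qd = (8.63×10⁻¹² C)(0.00700 m) = 6.041×10⁻¹⁴ C·m.
U = −p·E = −pE cosθ.
U = −(6.041×10⁻¹⁴)(5.83×10⁴)·cos120° = 1.761×10⁻⁹ J.

U ≈ 1.76×10⁻⁹ J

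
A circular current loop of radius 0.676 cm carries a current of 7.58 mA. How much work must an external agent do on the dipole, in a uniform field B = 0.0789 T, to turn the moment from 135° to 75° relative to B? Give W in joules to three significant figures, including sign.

W ≈ -8.29×10⁻⁸ J

Magnetic moment m = IA = Iπa² = (0.00758)·π·(0.00676)² = 1.088×10⁻⁶ A·m².
W_ext = ΔU = −mB cosθ₂ + mB cosθ₁ = mB(cosθ₁ − cosθ₂).
W = (1.088×10⁻⁶)(0.0789)·(cos135° − cos75°) = (8.584×10⁻⁸)·(-0.9659) = -8.292×10⁻⁸ J.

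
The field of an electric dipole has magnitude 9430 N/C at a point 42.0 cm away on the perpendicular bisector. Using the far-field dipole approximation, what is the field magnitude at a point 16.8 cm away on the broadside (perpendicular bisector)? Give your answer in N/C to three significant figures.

Dipole fields scale as 1/r³ in the far field; the geometry is the same at both points.
E₂ = E₁ · (r₁/r₂)³ = 9430 · (42.0/16.8)³.
(r₁/r₂)³ = (2.5)³ = 15.62.
E₂ ≈ 1.473×10⁵ N/C.

E ≈ 1.47×10⁵ N/C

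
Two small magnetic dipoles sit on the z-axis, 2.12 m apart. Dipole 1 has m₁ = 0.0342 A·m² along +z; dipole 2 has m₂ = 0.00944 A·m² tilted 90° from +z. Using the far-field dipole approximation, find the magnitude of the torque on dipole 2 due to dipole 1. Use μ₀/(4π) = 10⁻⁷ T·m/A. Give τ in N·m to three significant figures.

Dipole B is on the axis of dipole A, so B₁ there is axial: B₁ = (μ₀/4π)·2m₁/r³ along +z.
B₁ = 2(10⁻⁷)(0.0342)/(2.12)³ = 7.179×10⁻¹⁰ T.
τ = m₂ B₁ sinθ.
τ = (0.00944)(7.179×10⁻¹⁰)·sin90° = 6.777×10⁻¹² N·m.

τ ≈ 6.78×10⁻¹² N·m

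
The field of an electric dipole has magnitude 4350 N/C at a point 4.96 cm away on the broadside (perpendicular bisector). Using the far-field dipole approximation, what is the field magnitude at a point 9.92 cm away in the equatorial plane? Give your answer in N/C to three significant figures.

E ≈ 544 N/C

Dipole fields scale as 1/r³ in the far field; the geometry is the same at both points.
E₂ = E₁ · (r₁/r₂)³ = 4350 · (4.96/9.92)³.
(r₁/r₂)³ = (0.5)³ = 0.125.
E₂ ≈ 543.8 N/C.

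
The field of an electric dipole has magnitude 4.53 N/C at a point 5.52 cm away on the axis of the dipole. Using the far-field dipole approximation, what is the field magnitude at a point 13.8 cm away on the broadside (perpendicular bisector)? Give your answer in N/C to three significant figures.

E ≈ 0.145 N/C

Dipole fields scale as 1/r³ in the far field.
The axial field is twice the equatorial field at the same r, so the geometry factor is 1/2.
E₂ = E₁ · (1/2) · (r₁/r₂)³ = 4.53 · 0.5 · (5.52/13.8)³.
(r₁/r₂)³ = (0.4)³ = 0.064.
E₂ ≈ 0.1450 N/C.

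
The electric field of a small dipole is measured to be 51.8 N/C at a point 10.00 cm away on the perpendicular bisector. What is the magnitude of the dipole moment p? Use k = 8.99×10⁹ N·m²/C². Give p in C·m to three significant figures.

In the equatorial plane E = kp/r³, so p = Er³/(k).
p = (51.8)·(0.100)³ / (8.99×10⁹) = 5.762×10⁻¹² C·m.

p ≈ 5.76×10⁻¹² C·m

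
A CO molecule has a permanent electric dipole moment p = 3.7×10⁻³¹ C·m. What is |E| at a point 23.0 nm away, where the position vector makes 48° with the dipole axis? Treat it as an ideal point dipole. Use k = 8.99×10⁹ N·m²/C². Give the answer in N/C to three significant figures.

At angle θ the dipole field magnitude is E = (kp/r³)·√(1 + 3cos²θ).
kp/r³ = (8.99×10⁹)(3.70×10⁻³¹) / (2.30×10⁻⁸)³ = 273.4 N/C.
√(1 + 3cos²48°) = √(1 + 3·0.4477) = √2.3432 ≈ 1.5308.
E ≈ 273.4 × 1.531 = 418.5 N/C.

E ≈ 418 N/C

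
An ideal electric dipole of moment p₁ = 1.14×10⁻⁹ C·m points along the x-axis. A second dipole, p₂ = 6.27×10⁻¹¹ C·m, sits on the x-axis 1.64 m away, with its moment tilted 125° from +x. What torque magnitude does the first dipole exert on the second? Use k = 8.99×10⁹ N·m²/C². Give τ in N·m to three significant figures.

τ ≈ 2.39×10⁻¹⁰ N·m

The second dipole sits on the axis of the first, so the field there is axial: E₁ = 2kp₁/r³ along +x.
E₁ = 2(8.99×10⁹)(1.14×10⁻⁹)/(1.64)³ = 4.647 N/C.
Torque on the second dipole: τ = p₂ E₁ sinθ.
τ = (6.27×10⁻¹¹)(4.647)·sin125° = 2.387×10⁻¹⁰ N·m.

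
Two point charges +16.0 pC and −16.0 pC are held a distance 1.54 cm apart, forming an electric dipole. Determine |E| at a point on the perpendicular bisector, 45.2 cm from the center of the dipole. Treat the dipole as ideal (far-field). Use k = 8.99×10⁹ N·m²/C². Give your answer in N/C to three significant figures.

E ≈ 0.0240 N/C

Dipole moment p = qd = (1.60×10⁻¹¹ C)(0.0154 m) = 2.464×10⁻¹³ C·m.
On the perpendicular bisector E = kp/r³ (half the axial value at the same distance).
E = (8.99×10⁹)(2.464×10⁻¹³) / (0.452)³ = 0.02399 N/C.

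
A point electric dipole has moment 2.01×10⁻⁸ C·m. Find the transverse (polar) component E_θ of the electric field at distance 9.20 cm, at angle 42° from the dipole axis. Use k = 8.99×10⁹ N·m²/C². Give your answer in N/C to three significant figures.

For a dipole, E_θ = (kp sinθ)/r³.
kp/r³ = (8.99×10⁹)(2.01×10⁻⁸)/(0.0920)³ = 2.321×10⁵ N/C.
E_θ = 2.321×10⁵·sin42° = 1.553×10⁵ N/C.

E_θ ≈ 1.55×10⁵ N/C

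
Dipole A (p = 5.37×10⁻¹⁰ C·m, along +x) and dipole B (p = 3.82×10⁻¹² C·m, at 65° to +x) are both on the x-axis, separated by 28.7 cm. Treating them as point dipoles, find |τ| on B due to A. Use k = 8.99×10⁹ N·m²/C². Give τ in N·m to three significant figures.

The second dipole sits on the axis of the first, so the field there is axial: E₁ = 2kp₁/r³ along +x.
E₁ = 2(8.99×10⁹)(5.37×10⁻¹⁰)/(0.287)³ = 408.4 N/C.
Torque on the second dipole: τ = p₂ E₁ sinθ.
τ = (3.82×10⁻¹²)(408.4)·sin65° = 1.414×10⁻⁹ N·m.

τ ≈ 1.41×10⁻⁹ N·m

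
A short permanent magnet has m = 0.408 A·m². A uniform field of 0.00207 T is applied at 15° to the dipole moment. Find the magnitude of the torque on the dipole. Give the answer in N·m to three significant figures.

Torque on a magnetic dipole: τ = mB sinθ.
τ = (0.408)(0.00207)·sin15° = 2.186×10⁻⁴ N·m.

τ ≈ 2.19×10⁻⁴ N·m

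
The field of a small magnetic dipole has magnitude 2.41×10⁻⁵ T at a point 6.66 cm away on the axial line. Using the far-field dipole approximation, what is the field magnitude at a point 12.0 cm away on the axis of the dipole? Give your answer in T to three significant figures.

Dipole fields scale as 1/r³ in the far field; the geometry is the same at both points.
B₂ = B₁ · (r₁/r₂)³ = 2.41×10⁻⁵ · (6.66/12.0)³.
(r₁/r₂)³ = (0.555)³ = 0.171.
B₂ ≈ 4.120×10⁻⁶ T.

B ≈ 4.12×10⁻⁶ T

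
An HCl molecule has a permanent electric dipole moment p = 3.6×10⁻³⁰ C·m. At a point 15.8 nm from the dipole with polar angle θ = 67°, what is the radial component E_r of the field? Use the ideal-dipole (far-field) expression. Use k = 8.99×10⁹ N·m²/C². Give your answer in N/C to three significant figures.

E_r ≈ 6410 N/C

For a dipole, E_r = (2kp cosθ)/r³.
kp/r³ = (8.99×10⁹)(3.60×10⁻³⁰)/(1.58×10⁻⁸)³ = 8205 N/C.
E_r = 2·8205·cos67° = 6412 N/C.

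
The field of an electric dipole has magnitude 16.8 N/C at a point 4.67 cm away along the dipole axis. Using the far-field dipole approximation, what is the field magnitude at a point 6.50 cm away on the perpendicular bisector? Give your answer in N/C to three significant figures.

E ≈ 3.12 N/C

Dipole fields scale as 1/r³ in the far field.
The axial field is twice the equatorial field at the same r, so the geometry factor is 1/2.
E₂ = E₁ · (1/2) · (r₁/r₂)³ = 16.8 · 0.5 · (4.67/6.50)³.
(r₁/r₂)³ = (0.7185)³ = 0.3709.
E₂ ≈ 3.115 N/C.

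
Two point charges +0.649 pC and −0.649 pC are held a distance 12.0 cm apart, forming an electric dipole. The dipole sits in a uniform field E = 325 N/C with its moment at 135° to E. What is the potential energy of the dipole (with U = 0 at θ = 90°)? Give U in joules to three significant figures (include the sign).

U ≈ 1.79×10⁻¹¹ J

Dipole moment p = qd = (6.49×10⁻¹³ C)(0.120 m) = 7.788×10⁻¹⁴ C·m.
U = −p·E = −pE cosθ.
U = −(7.788×10⁻¹⁴)(325)·cos135° = 1.790×10⁻¹¹ J.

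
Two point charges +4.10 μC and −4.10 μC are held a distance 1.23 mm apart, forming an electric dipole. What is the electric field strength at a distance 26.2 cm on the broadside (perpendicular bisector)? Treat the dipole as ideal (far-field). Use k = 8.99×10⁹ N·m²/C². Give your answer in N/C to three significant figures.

Dipole moment p = qd = (4.10×10⁻⁶ C)(0.00123 m) = 5.043×10⁻⁹ C·m.
In the equatorial plane E = kp/r³.
E = (8.99×10⁹)(5.043×10⁻⁹) / (0.262)³ = 2521 N/C.

E ≈ 2520 N/C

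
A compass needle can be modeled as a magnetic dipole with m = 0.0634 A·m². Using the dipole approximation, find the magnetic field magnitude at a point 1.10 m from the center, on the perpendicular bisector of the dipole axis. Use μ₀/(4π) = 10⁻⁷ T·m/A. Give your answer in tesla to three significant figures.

In the equatorial plane B = (μ₀/4π)·m/r³ (half the axial value).
B = (10⁻⁷)·(0.0634) / (1.10)³ = 4.763×10⁻⁹ T.

B ≈ 4.76×10⁻⁹ T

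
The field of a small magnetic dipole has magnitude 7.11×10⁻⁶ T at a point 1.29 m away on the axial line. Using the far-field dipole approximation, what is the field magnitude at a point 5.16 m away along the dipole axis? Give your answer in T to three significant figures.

Dipole fields scale as 1/r³ in the far field; the geometry is the same at both points.
B₂ = B₁ · (r₁/r₂)³ = 7.11×10⁻⁶ · (1.29/5.16)³.
(r₁/r₂)³ = (0.25)³ = 0.01562.
B₂ ≈ 1.111×10⁻⁷ T.

B ≈ 1.11×10⁻⁷ T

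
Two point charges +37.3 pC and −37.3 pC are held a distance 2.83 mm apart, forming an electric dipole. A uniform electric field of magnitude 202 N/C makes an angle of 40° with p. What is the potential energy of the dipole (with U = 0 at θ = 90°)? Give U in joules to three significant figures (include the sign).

U ≈ -1.63×10⁻¹¹ J

Dipole moment p = qd = (3.73×10⁻¹¹ C)(0.00283 m) = 1.056×10⁻¹³ C·m.
U = −p·E = −pE cosθ.
U = −(1.056×10⁻¹³)(202)·cos40° = -1.634×10⁻¹¹ J.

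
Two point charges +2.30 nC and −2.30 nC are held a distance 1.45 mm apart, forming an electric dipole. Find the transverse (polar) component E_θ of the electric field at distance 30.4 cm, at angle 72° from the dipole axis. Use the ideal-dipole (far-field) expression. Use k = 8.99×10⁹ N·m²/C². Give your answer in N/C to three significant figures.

Dipole moment p = qd = (2.30×10⁻⁹ C)(0.00145 m) = 3.335×10⁻¹² C·m.
For a dipole, E_θ = (kp sinθ)/r³.
kp/r³ = (8.99×10⁹)(3.335×10⁻¹²)/(0.304)³ = 1.067 N/C.
E_θ = 1.067·sin72° = 1.015 N/C.

E_θ ≈ 1.01 N/C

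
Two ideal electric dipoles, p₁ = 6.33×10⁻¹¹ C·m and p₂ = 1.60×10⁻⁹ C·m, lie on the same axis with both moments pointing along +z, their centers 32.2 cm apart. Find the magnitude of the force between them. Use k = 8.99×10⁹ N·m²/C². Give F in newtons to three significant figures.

F ≈ 5.08×10⁻⁷ N

On-axis field of dipole 1 at distance r: E = 2kp₁/r³. Force on dipole 2 is F = p₂·dE/dr (gradient along axis).
dE/dr = −6kp₁/r⁴, so |F| = 6kp₁p₂/r⁴ (attractive for aligned moments).
F = 6(8.99×10⁹)(6.33×10⁻¹¹)(1.60×10⁻⁹)/(0.322)⁴ = 5.082×10⁻⁷ N.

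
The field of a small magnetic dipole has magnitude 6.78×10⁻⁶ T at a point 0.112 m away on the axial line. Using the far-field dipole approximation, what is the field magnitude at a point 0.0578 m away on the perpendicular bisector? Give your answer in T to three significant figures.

B ≈ 2.47×10⁻⁵ T

Dipole fields scale as 1/r³ in the far field.
The axial field is twice the equatorial field at the same r, so the geometry factor is 1/2.
B₂ = B₁ · (1/2) · (r₁/r₂)³ = 6.78×10⁻⁶ · 0.5 · (0.112/0.0578)³.
(r₁/r₂)³ = (1.938)³ = 7.276.
B₂ ≈ 2.466×10⁻⁵ T.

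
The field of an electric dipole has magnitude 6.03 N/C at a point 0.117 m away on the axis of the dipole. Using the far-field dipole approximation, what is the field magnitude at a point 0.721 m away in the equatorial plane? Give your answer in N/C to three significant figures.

E ≈ 0.0129 N/C

Dipole fields scale as 1/r³ in the far field.
The axial field is twice the equatorial field at the same r, so the geometry factor is 1/2.
E₂ = E₁ · (1/2) · (r₁/r₂)³ = 6.03 · 0.5 · (0.117/0.721)³.
(r₁/r₂)³ = (0.1623)³ = 0.004273.
E₂ ≈ 0.01288 N/C.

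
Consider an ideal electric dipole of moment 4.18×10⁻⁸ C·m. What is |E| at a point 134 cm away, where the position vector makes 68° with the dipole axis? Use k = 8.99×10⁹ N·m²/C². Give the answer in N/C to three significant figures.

E ≈ 186 N/C

At angle θ the dipole field magnitude is E = (kp/r³)·√(1 + 3cos²θ).
kp/r³ = (8.99×10⁹)(4.18×10⁻⁸) / (1.34)³ = 156.2 N/C.
√(1 + 3cos²68°) = √(1 + 3·0.1403) = √1.4210 ≈ 1.1921.
E ≈ 156.2 × 1.192 = 186.2 N/C.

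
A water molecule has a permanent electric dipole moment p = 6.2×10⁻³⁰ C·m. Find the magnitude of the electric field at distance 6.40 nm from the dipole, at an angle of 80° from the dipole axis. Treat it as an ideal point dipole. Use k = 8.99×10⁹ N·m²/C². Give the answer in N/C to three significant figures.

At angle θ the dipole field magnitude is E = (kp/r³)·√(1 + 3cos²θ).
kp/r³ = (8.99×10⁹)(6.20×10⁻³⁰) / (6.40×10⁻⁹)³ = 2.126×10⁵ N/C.
√(1 + 3cos²80°) = √(1 + 3·0.0302) = √1.0905 ≈ 1.0443.
E ≈ 2.126×10⁵ × 1.044 = 2.220×10⁵ N/C.

E ≈ 2.22×10⁵ N/C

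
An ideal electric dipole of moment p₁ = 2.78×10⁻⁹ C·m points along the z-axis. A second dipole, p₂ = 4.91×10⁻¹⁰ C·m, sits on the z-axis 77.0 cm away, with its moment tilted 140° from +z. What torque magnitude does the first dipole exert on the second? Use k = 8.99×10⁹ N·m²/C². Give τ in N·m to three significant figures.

The second dipole sits on the axis of the first, so the field there is axial: E₁ = 2kp₁/r³ along +z.
E₁ = 2(8.99×10⁹)(2.78×10⁻⁹)/(0.770)³ = 109.5 N/C.
Torque on the second dipole: τ = p₂ E₁ sinθ.
τ = (4.91×10⁻¹⁰)(109.5)·sin140° = 3.456×10⁻⁸ N·m.

τ ≈ 3.46×10⁻⁸ N·m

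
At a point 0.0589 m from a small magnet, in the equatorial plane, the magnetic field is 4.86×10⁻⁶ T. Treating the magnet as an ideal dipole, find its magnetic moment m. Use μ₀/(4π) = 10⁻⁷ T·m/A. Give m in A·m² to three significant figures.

m ≈ 0.00993 A·m²

In the equatorial plane B = (μ₀/4π)·m/r³, so m = Br³·4π/(μ₀).
m = (4.86×10⁻⁶)·(0.0589)³ / (10⁻⁷) = 0.009931 A·m².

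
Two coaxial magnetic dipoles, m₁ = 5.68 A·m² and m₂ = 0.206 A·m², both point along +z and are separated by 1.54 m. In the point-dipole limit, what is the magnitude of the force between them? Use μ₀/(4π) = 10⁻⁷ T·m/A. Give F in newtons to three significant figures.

F ≈ 1.25×10⁻⁷ N

On-axis B of dipole 1: B = (μ₀/4π)·2m₁/r³. Force on dipole 2: F = m₂·dB/dr.
dB/dr = −(μ₀/4π)·6m₁/r⁴, so |F| = (μ₀/4π)·6m₁m₂/r⁴.
F = 6(10⁻⁷)(5.68)(0.206)/(1.54)⁴ = 1.248×10⁻⁷ N.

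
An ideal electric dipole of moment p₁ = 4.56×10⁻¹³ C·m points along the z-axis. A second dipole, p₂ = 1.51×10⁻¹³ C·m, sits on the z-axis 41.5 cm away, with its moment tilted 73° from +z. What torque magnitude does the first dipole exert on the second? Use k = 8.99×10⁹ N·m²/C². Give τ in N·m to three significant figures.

τ ≈ 1.66×10⁻¹⁴ N·m

The second dipole sits on the axis of the first, so the field there is axial: E₁ = 2kp₁/r³ along +z.
E₁ = 2(8.99×10⁹)(4.56×10⁻¹³)/(0.415)³ = 0.1147 N/C.
Torque on the second dipole: τ = p₂ E₁ sinθ.
τ = (1.51×10⁻¹³)(0.1147)·sin73° = 1.656×10⁻¹⁴ N·m.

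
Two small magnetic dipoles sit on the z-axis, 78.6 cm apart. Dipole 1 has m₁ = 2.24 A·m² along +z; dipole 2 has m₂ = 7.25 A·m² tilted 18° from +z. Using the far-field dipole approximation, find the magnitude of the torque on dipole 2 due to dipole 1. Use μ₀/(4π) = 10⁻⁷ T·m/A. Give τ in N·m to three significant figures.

τ ≈ 2.07×10⁻⁶ N·m

Dipole B is on the axis of dipole A, so B₁ there is axial: B₁ = (μ₀/4π)·2m₁/r³ along +z.
B₁ = 2(10⁻⁷)(2.24)/(0.786)³ = 9.226×10⁻⁷ T.
τ = m₂ B₁ sinθ.
τ = (7.25)(9.226×10⁻⁷)·sin18° = 2.067×10⁻⁶ N·m.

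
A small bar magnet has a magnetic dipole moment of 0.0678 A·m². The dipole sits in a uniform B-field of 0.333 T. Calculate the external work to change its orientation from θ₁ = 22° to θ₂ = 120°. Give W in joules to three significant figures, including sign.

W_ext = ΔU = −mB cosθ₂ + mB cosθ₁ = mB(cosθ₁ − cosθ₂).
W = (0.0678)(0.333)·(cos22° − cos120°) = (0.02258)·(+1.4272) = 0.03222 J.

W ≈ 0.0322 J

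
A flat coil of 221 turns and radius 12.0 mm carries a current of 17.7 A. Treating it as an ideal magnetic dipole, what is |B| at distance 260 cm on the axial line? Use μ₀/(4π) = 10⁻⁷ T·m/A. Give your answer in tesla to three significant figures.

B ≈ 2.01×10⁻⁸ T

m = NIA = NIπa² = 221·(17.7)·π·(0.0120)² = 1.77 A·m².
On axis B = (μ₀/4π)·2m/r³.
B = 2·(10⁻⁷)·(1.77) / (2.60)³ = 2.014×10⁻⁸ T.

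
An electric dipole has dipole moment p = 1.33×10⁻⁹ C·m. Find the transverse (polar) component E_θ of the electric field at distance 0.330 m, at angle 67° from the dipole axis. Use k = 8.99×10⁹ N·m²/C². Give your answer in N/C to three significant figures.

For a dipole, E_θ = (kp sinθ)/r³.
kp/r³ = (8.99×10⁹)(1.33×10⁻⁹)/(0.330)³ = 332.7 N/C.
E_θ = 332.7·sin67° = 306.3 N/C.

E_θ ≈ 306 N/C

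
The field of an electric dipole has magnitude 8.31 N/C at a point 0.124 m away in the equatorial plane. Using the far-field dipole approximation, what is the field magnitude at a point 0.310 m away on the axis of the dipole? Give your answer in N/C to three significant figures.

Dipole fields scale as 1/r³ in the far field.
The axial field is twice the equatorial field at the same r, so the geometry factor is 2/1.
E₂ = E₁ · (2/1) · (r₁/r₂)³ = 8.31 · 2 · (0.124/0.310)³.
(r₁/r₂)³ = (0.4)³ = 0.064.
E₂ ≈ 1.064 N/C.

E ≈ 1.06 N/C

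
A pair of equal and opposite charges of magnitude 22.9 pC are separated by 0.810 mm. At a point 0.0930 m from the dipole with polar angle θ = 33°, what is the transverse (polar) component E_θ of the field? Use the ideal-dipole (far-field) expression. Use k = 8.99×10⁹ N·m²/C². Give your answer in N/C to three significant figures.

E_θ ≈ 0.113 N/C

Dipole moment p = qd = (2.29×10⁻¹¹ C)(8.10×10⁻⁴ m) = 1.855×10⁻¹⁴ C·m.
For a dipole, E_θ = (kp sinθ)/r³.
kp/r³ = (8.99×10⁹)(1.855×10⁻¹⁴)/(0.0930)³ = 0.2073 N/C.
E_θ = 0.2073·sin33° = 0.1129 N/C.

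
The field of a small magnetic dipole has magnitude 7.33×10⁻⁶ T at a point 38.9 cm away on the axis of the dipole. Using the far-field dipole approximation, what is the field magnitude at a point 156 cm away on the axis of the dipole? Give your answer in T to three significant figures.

Dipole fields scale as 1/r³ in the far field; the geometry is the same at both points.
B₂ = B₁ · (r₁/r₂)³ = 7.33×10⁻⁶ · (38.9/156)³.
(r₁/r₂)³ = (0.2494)³ = 0.01551.
B₂ ≈ 1.137×10⁻⁷ T.

B ≈ 1.14×10⁻⁷ T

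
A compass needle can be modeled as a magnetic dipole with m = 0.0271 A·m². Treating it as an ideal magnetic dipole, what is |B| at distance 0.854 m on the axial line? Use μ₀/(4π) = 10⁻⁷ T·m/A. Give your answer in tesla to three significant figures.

On axis B = (μ₀/4π)·2m/r³.
B = 2·(10⁻⁷)·(0.0271) / (0.854)³ = 8.702×10⁻⁹ T.

B ≈ 8.70×10⁻⁹ T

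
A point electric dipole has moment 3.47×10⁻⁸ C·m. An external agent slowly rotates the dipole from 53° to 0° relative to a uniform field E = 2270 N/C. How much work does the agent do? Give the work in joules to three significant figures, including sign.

W ≈ -3.14×10⁻⁵ J

W_ext = ΔU = U(θ₂) − U(θ₁) = −pE cosθ₂ − (−pE cosθ₁) = pE(cosθ₁ − cosθ₂).
W = (3.47×10⁻⁸)(2270)·(cos53° − cos0°) = (7.877×10⁻⁵)·(-0.3982) = -3.136×10⁻⁵ J.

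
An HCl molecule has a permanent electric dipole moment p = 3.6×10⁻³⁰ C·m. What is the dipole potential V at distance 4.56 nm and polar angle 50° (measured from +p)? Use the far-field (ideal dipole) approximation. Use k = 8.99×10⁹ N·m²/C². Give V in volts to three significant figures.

V ≈ 0.00100 V

The dipole potential is V = kp cosθ / r².
V = (8.99×10⁹)(3.60×10⁻³⁰)·cos50° / (4.56×10⁻⁹)² = 0.001000 V.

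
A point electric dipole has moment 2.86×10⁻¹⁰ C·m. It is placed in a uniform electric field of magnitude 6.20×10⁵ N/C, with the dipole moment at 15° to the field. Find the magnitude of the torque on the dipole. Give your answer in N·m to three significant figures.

τ ≈ 4.59×10⁻⁵ N·m

Torque on an electric dipole: τ = pE sinθ.
τ = (2.86×10⁻¹⁰)(6.20×10⁵)·sin15° = 4.589×10⁻⁵ N·m.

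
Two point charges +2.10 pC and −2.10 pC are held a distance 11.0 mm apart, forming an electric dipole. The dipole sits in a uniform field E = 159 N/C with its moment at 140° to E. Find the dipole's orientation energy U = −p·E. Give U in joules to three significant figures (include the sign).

Dipole moment p = qd = (2.10×10⁻¹² C)(0.0110 m) = 2.31×10⁻¹⁴ C·m.
U = −p·E = −pE cosθ.
U = −(2.31×10⁻¹⁴)(159)·cos140° = 2.814×10⁻¹² J.

U ≈ 2.81×10⁻¹² J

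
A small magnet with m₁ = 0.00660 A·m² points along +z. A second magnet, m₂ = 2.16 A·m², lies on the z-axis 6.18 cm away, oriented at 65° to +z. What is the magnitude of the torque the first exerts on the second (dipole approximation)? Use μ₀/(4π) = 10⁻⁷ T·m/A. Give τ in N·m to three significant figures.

Dipole B is on the axis of dipole A, so B₁ there is axial: B₁ = (μ₀/4π)·2m₁/r³ along +z.
B₁ = 2(10⁻⁷)(0.00660)/(0.0618)³ = 5.593×10⁻⁶ T.
τ = m₂ B₁ sinθ.
τ = (2.16)(5.593×10⁻⁶)·sin65° = 1.095×10⁻⁵ N·m.

τ ≈ 1.09×10⁻⁵ N·m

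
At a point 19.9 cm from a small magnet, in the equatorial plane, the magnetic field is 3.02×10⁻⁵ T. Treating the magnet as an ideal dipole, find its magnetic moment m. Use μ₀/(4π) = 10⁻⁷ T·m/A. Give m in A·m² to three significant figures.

In the equatorial plane B = (μ₀/4π)·m/r³, so m = Br³·4π/(μ₀).
m = (3.02×10⁻⁵)·(0.199)³ / (10⁻⁷) = 2.380 A·m².

m ≈ 2.38 A·m²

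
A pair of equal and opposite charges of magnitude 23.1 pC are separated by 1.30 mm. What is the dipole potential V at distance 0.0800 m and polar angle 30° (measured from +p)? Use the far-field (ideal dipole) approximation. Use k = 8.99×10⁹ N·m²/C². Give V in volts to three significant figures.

Dipole moment p = qd = (2.31×10⁻¹¹ C)(0.00130 m) = 3.003×10⁻¹⁴ C·m.
The dipole potential is V = kp cosθ / r².
V = (8.99×10⁹)(3.003×10⁻¹⁴)·cos30° / (0.0800)² = 0.03653 V.

V ≈ 0.0365 V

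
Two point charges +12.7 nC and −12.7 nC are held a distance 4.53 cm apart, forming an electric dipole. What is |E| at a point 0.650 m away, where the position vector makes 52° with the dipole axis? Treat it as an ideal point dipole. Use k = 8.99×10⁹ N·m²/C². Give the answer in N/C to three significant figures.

E ≈ 27.5 N/C

Dipole moment p = qd = (1.27×10⁻⁸ C)(0.0453 m) = 5.753×10⁻¹⁰ C·m.
At angle θ the dipole field magnitude is E = (kp/r³)·√(1 + 3cos²θ).
kp/r³ = (8.99×10⁹)(5.753×10⁻¹⁰) / (0.650)³ = 18.83 N/C.
√(1 + 3cos²52°) = √(1 + 3·0.3790) = √2.1371 ≈ 1.4619.
E ≈ 18.83 × 1.462 = 27.53 N/C.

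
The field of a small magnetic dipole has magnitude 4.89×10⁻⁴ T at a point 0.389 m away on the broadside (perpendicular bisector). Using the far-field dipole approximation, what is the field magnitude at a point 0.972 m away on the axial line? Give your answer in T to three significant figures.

B ≈ 6.27×10⁻⁵ T

Dipole fields scale as 1/r³ in the far field.
The axial field is twice the equatorial field at the same r, so the geometry factor is 2/1.
B₂ = B₁ · (2/1) · (r₁/r₂)³ = 4.89×10⁻⁴ · 2 · (0.389/0.972)³.
(r₁/r₂)³ = (0.4002)³ = 0.0641.
B₂ ≈ 6.269×10⁻⁵ T.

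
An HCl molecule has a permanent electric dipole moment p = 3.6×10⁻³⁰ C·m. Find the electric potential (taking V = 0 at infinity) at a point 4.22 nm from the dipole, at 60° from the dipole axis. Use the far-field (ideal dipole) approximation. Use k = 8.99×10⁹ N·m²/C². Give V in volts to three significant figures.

V ≈ 9.09×10⁻⁴ V

The dipole potential is V = kp cosθ / r².
V = (8.99×10⁹)(3.60×10⁻³⁰)·cos60° / (4.22×10⁻⁹)² = 9.087×10⁻⁴ V.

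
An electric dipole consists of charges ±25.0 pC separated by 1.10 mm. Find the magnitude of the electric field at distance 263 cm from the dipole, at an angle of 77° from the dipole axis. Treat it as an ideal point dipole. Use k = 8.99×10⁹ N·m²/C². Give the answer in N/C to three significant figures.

Dipole moment p = qd = (2.50×10⁻¹¹ C)(0.00110 m) = 2.75×10⁻¹⁴ C·m.
At angle θ the dipole field magnitude is E = (kp/r³)·√(1 + 3cos²θ).
kp/r³ = (8.99×10⁹)(2.75×10⁻¹⁴) / (2.63)³ = 1.359×10⁻⁵ N/C.
√(1 + 3cos²77°) = √(1 + 3·0.0506) = √1.1518 ≈ 1.0732.
E ≈ 1.359×10⁻⁵ × 1.073 = 1.459×10⁻⁵ N/C.

E ≈ 1.46×10⁻⁵ N/C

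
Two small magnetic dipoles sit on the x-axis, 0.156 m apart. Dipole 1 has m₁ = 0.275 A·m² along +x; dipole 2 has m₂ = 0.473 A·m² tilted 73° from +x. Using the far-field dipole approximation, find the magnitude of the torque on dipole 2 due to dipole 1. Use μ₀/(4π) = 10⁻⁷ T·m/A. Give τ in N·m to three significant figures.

τ ≈ 6.55×10⁻⁶ N·m

Dipole B is on the axis of dipole A, so B₁ there is axial: B₁ = (μ₀/4π)·2m₁/r³ along +x.
B₁ = 2(10⁻⁷)(0.275)/(0.156)³ = 1.449×10⁻⁵ T.
τ = m₂ B₁ sinθ.
τ = (0.473)(1.449×10⁻⁵)·sin73° = 6.553×10⁻⁶ N·m.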